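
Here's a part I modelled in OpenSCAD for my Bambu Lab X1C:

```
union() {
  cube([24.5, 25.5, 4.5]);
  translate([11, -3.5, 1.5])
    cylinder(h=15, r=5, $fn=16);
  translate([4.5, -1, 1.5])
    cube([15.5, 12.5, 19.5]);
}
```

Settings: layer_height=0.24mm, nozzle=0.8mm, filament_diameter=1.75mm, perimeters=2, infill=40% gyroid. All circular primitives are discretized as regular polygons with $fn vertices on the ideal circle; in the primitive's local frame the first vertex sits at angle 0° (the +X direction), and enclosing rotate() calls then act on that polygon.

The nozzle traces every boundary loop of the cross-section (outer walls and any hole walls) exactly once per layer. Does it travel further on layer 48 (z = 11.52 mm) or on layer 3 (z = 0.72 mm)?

layer 3 (z = 0.72 mm)

Layer 48 (z = 11.52): the cube is not intersected at this z (z outside [0, 4.5]); the r=5 cylinder at (11, -3.5) gives a regular 16-gon of circumradius 5 (constant along its height) (perimeter = 2·16·5.000·sin(180°/16) = 31.21 mm); the cube at (4.5, -1) (footprint 15.5×12.5) is included at this height (perimeter 56.00 mm); Combining (union): the regions partially overlap (shared area 14.67 mm²), so the edge portions inside another operand are dropped and the merged outline is re-measured after clipping — boundary = 68.47 mm. So its perimeter = 68.47 mm. Layer 3 (z = 0.72): the cube is present — its section is the full 24.5×25.5 rectangle (perimeter 100.00 mm); the cylinder at (11, -3.5) is not intersected at this z (z outside [1.5, 16.5]); the cube at (4.5, -1) is absent (z outside [1.5, 21]); Taking the union: only the 24.5×25.5 cube is present, so the union is just that shape — boundary = 100.00 mm. So its perimeter = 100.00 mm. Layer 3 is larger (100.00 vs 68.47 mm).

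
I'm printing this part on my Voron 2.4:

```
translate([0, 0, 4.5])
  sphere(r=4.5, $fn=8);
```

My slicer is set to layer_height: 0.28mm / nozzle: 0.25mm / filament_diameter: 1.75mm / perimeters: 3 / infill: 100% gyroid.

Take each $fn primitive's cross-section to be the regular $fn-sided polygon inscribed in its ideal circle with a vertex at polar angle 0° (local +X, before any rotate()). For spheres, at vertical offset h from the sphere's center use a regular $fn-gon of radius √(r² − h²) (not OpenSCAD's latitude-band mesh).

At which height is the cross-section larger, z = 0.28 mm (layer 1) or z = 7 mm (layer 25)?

Layer 1 (z = 0.28): the r=4.5 sphere slices to a regular 8-gon of circumradius 1.563 (√(r²−h²) with h=4.22 from center) (area = (8/2)·1.563²·sin(360°/8) = 6.91 mm²). So its area = 6.91 mm². Layer 25 (z = 7): the r=4.5 sphere contributes a regular 8-gon of circumradius √(4.5²−2.5²) = 3.742 (area = (8/2)·3.742²·sin(360°/8) = 39.60 mm²). So its area = 39.60 mm². Layer 25 is larger (39.60 vs 6.91 mm²).

layer 25 (z = 7 mm)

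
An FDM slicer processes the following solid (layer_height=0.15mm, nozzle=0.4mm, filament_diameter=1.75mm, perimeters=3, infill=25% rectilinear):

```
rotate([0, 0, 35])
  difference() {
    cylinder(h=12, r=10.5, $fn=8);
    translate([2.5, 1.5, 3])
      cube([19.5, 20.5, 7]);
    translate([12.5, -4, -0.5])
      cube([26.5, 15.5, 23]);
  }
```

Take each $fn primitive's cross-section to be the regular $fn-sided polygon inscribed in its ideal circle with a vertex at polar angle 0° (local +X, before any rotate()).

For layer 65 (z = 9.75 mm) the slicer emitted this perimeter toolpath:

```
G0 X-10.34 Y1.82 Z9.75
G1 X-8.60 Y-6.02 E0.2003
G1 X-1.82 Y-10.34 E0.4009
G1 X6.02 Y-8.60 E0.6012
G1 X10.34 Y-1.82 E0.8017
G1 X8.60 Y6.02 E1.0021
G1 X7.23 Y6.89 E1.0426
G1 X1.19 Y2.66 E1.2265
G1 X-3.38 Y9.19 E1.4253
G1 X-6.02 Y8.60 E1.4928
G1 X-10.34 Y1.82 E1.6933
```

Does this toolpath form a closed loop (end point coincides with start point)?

Start point (G0): (-10.34, 1.82). End point (last G1): the path returns to the start — closed.

yes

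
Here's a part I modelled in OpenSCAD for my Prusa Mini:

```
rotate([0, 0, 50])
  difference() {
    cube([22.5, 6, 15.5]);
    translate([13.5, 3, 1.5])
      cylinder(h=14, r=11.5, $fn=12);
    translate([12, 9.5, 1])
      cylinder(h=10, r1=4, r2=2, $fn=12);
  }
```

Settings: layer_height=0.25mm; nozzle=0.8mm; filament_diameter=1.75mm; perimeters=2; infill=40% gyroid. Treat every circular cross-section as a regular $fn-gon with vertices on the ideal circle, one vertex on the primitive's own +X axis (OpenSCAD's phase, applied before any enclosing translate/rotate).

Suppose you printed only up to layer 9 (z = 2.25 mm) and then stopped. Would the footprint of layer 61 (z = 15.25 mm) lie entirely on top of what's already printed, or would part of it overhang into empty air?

entirely on top

Compare the two slices. At z = 2.25: the cube is present — its section is the full 22.5×6 rectangle (area 135.00 mm²); the r=11.5 cylinder at (13.5, 3) gives a regular 12-gon of circumradius 11.5 (constant along its height) (area = (12/2)·11.500²·sin(360°/12) = 396.75 mm²); the cone at (12, 9.5) contributes a regular 12-gon of circumradius 3.750 (interpolated between r1=4 and r2=2 at t=0.125) (area = (12/2)·3.750²·sin(360°/12) = 42.19 mm²); Taking the first minus the rest: starting from the 22.5×6 cube (135.00 mm²), the r=11.5 cylinder at (13.5, 3) partially overlaps it — only the 120.59 mm² overlap (of its 396.75 mm²) is removed, clipping the outline; the cone at (12, 9.5) misses the remaining region (no effect) — area = 14.41 mm²; (rotated 50° about Z; rotation is an isometry so areas/perimeters/island counts are preserved). At z = 15.25: the cube is present — its section is the full 22.5×6 rectangle (area 135.00 mm²); the r=11.5 cylinder at (13.5, 3) contributes a regular 12-gon of circumradius 11.5 (area = (12/2)·11.500²·sin(360°/12) = 396.75 mm²); the cone at (12, 9.5) does not reach this height (z outside [1, 11]); Taking the first minus the rest: starting from the 22.5×6 cube (135.00 mm²), the r=11.5 cylinder at (13.5, 3) partially overlaps it — only the 120.59 mm² overlap (of its 396.75 mm²) is removed, clipping the outline — area = 14.41 mm²; (rotated 50° about Z; rotation is an isometry so areas/perimeters/island counts are preserved). Checking containment: the cross-section at z = 15.25 is a subset of the cross-section at z = 2.25.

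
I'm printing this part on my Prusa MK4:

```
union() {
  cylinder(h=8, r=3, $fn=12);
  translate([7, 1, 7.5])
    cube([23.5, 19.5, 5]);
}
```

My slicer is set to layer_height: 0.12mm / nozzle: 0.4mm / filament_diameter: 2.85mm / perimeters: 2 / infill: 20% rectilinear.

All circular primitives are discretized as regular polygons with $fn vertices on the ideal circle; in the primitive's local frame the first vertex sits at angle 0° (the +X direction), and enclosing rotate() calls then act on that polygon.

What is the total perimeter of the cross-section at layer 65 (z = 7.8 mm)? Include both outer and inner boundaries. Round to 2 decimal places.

104.63 mm

At z = 7.8 mm: the r=3 cylinder contributes a regular 12-gon of circumradius 3 (perimeter = 2·12·3.000·sin(180°/12) = 18.63 mm); the 23.5×19.5 cube at (7, 1) contributes its full rectangle (perimeter 86.00 mm); Taking the union: the 2 present regions are separate (no shared area or edge), so areas and boundary lengths simply add and each stays a separate island — boundary = 104.63 mm. Overall, the cross-section has 2 separate islands. Total boundary length (outer) = 104.63 mm.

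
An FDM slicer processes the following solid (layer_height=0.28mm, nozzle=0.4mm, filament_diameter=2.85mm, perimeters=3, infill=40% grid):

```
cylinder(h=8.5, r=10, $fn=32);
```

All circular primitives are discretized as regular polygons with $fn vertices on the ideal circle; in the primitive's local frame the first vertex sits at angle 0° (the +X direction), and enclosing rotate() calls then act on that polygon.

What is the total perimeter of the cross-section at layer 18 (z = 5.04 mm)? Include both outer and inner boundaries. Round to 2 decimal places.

62.73 mm

At z = 5.04 mm: the r=10 cylinder gives a regular 32-gon of circumradius 10 (constant along its height) (perimeter = 2·32·10.000·sin(180°/32) = 62.73 mm). Overall, the cross-section is a single solid region. Total boundary length (outer) = 62.73 mm.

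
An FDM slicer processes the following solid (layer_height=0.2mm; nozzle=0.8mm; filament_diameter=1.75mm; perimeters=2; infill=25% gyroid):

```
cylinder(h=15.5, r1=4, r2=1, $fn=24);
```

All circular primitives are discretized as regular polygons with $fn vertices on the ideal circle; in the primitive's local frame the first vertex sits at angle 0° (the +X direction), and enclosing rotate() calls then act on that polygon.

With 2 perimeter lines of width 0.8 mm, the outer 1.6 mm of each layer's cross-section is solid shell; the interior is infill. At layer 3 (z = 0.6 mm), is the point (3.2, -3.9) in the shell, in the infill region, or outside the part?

At z = 0.6 mm: the cone contributes a regular 24-gon of circumradius 3.884 (interpolated between r1=4 and r2=1 at t=0.039). Overall, the cross-section is a single solid region. The nearest boundary edge runs (1.94, -3.36)→(2.75, -2.75); distance from the point to it = 1.19 mm. The point is not inside any of the regions above, so it lies outside the cross-section (1.19 mm from the nearest boundary).

outside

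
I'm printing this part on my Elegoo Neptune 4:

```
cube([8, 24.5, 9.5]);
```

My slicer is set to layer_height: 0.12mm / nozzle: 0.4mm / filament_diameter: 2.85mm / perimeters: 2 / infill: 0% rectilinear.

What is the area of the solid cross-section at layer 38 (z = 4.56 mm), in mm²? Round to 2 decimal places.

196.00 mm²

At z = 4.56 mm: the cube is present — its section is the full 8×24.5 rectangle (area 196.00 mm²). Overall, the cross-section is a single solid region. Net area = 196.00 mm².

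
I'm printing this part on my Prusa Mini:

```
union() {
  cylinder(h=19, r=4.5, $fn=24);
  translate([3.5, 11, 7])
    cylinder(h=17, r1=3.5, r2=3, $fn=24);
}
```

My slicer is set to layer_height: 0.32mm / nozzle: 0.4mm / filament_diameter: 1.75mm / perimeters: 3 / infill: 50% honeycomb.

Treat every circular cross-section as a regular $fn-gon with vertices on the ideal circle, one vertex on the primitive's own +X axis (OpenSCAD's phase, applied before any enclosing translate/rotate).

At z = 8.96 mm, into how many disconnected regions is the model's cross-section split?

At z = 8.96 mm: the r=4.5 cylinder contributes a regular 24-gon of circumradius 4.5; the cone at (3.5, 11) (r1=3.5→r2=3) has section circumradius 3.442 here — a regular 24-gon; Merging all regions: the 2 present regions are separate (no shared area or edge), so areas and boundary lengths simply add and each stays a separate island — 2 connected regions. The result has 2 disconnected regions.

2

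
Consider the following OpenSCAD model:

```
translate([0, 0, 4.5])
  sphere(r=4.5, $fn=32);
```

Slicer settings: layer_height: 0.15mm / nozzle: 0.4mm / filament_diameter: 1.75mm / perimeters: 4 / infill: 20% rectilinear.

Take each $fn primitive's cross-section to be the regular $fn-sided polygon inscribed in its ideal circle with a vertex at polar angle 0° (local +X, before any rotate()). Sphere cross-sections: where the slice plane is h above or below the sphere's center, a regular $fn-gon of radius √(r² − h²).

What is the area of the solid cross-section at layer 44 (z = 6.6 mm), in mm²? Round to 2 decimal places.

At z = 6.6 mm: the r=4.5 sphere contributes a regular 32-gon of circumradius √(4.5²−2.1²) = 3.980 (area = (32/2)·3.980²·sin(360°/32) = 49.44 mm²). Overall, the cross-section is a single solid region. Net area = 49.44 mm².

49.44 mm²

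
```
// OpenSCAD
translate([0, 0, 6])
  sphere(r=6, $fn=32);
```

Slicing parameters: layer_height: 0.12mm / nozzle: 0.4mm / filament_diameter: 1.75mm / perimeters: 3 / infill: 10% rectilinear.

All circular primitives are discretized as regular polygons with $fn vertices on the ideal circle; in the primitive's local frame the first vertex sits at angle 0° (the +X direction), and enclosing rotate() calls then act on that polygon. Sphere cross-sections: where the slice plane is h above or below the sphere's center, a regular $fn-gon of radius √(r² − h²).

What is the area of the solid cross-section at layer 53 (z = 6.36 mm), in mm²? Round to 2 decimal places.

At z = 6.36 mm: the sphere: section is a regular 32-gon, circumradius = √(r²−h²) = √(6²−0.36²) = 5.989 (area = (32/2)·5.989²·sin(360°/32) = 111.97 mm²). Overall, the cross-section is a single solid region. Net area = 111.97 mm².

111.97 mm²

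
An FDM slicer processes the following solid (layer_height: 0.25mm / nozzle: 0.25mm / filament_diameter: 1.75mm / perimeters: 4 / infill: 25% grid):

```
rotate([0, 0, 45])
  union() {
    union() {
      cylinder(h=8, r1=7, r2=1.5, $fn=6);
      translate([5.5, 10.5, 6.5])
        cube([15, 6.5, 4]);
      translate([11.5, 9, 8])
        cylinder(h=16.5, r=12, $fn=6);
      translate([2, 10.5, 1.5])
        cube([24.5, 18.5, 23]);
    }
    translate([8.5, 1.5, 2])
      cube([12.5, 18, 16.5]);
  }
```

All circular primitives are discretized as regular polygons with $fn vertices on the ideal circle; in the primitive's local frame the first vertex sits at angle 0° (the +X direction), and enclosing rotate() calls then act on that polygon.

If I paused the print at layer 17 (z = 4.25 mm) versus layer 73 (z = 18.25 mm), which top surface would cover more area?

layer 73 (z = 18.25 mm)

Layer 17 (z = 4.25): the cone (r1=7→r2=1.5) has section circumradius 4.078 here — a regular 6-gon (area = (6/2)·4.078²·sin(360°/6) = 43.21 mm²); the cube at (5.5, 10.5) does not reach this height (z outside [6.5, 10.5]); the cylinder at (11.5, 9) is absent (z outside [8, 24.5]); the cube at (2, 10.5) (footprint 24.5×18.5) is included at this height (area 453.25 mm²); Combining (union): the 2 present regions are separate (no shared area or edge), so areas and boundary lengths simply add and each stays a separate island — area = 496.46 mm²; the 12.5×18 cube at (8.5, 1.5) contributes its full rectangle (area 225.00 mm²); Merging all regions: the regions partially overlap — summed areas 721.46 mm² minus the doubly-counted overlap 112.50 mm² gives 608.96 mm² — area = 608.96 mm²; (whole slice rotated 45° about Z — lengths, areas and connectivity unchanged). So its area = 608.96 mm². Layer 73 (z = 18.25): the cone is not intersected at this z (z outside [0, 8]); the cube at (5.5, 10.5) is not intersected at this z (z outside [6.5, 10.5]); the r=12 cylinder at (11.5, 9) contributes a regular 6-gon of circumradius 12 (area = (6/2)·12.000²·sin(360°/6) = 374.12 mm²); the cube at (2, 10.5) (footprint 24.5×18.5) is included at this height (area 453.25 mm²); Merging all regions: the regions partially overlap — summed areas 827.37 mm² minus the doubly-counted overlap 150.05 mm² gives 677.32 mm² — area = 677.32 mm²; the cube at (8.5, 1.5) is present — its section is the full 12.5×18 rectangle (area 225.00 mm²); Merging all regions: the regions partially overlap — summed areas 902.32 mm² minus the doubly-counted overlap 222.10 mm² gives 680.23 mm² — area = 680.23 mm²; (whole slice rotated 45° about Z — lengths, areas and connectivity unchanged). So its area = 680.23 mm². Layer 73 is larger (680.23 vs 608.96 mm²).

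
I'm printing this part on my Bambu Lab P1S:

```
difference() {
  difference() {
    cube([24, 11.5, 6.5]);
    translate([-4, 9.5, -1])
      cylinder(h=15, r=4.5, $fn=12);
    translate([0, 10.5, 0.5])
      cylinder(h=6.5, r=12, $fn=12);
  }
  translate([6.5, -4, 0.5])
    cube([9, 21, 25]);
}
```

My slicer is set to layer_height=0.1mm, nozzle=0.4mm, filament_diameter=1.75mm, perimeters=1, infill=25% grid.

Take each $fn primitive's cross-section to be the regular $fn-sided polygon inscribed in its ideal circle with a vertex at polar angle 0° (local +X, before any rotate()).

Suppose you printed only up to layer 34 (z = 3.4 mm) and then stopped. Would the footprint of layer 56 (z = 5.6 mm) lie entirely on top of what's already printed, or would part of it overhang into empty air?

Compare the two slices. At z = 3.4: the cube (footprint 24×11.5) is included at this height (area 276.00 mm²); the r=4.5 cylinder at (-4, 9.5) gives a regular 12-gon of circumradius 4.5 (constant along its height) (area = (12/2)·4.500²·sin(360°/12) = 60.75 mm²); the cylinder at (0, 10.5): section is a regular 12-gon, circumradius r=12 (area = (12/2)·12.000²·sin(360°/12) = 432.00 mm²); Taking the first minus the rest: starting from the 24×11.5 cube (276.00 mm²), the r=4.5 cylinder at (-4, 9.5) partially overlaps it — only the 0.93 mm² overlap (of its 60.75 mm²) is removed, clipping the outline; the r=12 cylinder at (0, 10.5) partially overlaps it — only the 114.73 mm² overlap (of its 432.00 mm²) is removed, clipping the outline — area = 160.33 mm²; the 9×21 cube at (6.5, -4) contributes its full rectangle (area 189.00 mm²); Taking the first minus the rest: starting from that combined region (160.33 mm²), the 9×21 cube at (6.5, -4) partially overlaps it — only the 62.38 mm² overlap (of its 189.00 mm²) is removed, clipping the outline — area = 97.95 mm². At z = 5.6: the cube (footprint 24×11.5) is included at this height (area 276.00 mm²); the r=4.5 cylinder at (-4, 9.5) contributes a regular 12-gon of circumradius 4.5 (area = (12/2)·4.500²·sin(360°/12) = 60.75 mm²); the r=12 cylinder at (0, 10.5) contributes a regular 12-gon of circumradius 12 (area = (12/2)·12.000²·sin(360°/12) = 432.00 mm²); Taking the first minus the rest: starting from the 24×11.5 cube (276.00 mm²), the r=4.5 cylinder at (-4, 9.5) partially overlaps it — only the 0.93 mm² overlap (of its 60.75 mm²) is removed, clipping the outline; the r=12 cylinder at (0, 10.5) partially overlaps it — only the 114.73 mm² overlap (of its 432.00 mm²) is removed, clipping the outline — area = 160.33 mm²; the 9×21 cube at (6.5, -4) contributes its full rectangle (area 189.00 mm²); Subtracting the remaining from the first: starting from the result so far (160.33 mm²), the 9×21 cube at (6.5, -4) partially overlaps it — only the 62.38 mm² overlap (of its 189.00 mm²) is removed, clipping the outline — area = 97.95 mm². Checking containment: the cross-section at z = 5.6 is a subset of the cross-section at z = 3.4.

entirely on top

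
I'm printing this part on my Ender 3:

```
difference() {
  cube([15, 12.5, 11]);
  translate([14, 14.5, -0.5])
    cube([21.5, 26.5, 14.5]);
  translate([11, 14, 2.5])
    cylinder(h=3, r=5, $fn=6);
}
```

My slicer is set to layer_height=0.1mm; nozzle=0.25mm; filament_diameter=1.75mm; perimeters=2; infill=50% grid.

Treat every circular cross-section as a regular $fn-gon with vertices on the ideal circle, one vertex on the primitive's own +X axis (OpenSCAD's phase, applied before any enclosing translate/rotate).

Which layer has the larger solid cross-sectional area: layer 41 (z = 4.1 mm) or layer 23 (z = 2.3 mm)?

Layer 41 (z = 4.1): the 15×12.5 cube contributes its full rectangle (area 187.50 mm²); the cube at (14, 14.5) is present — its section is the full 21.5×26.5 rectangle (area 569.75 mm²); the r=5 cylinder at (11, 14) gives a regular 6-gon of circumradius 5 (constant along its height) (area = (6/2)·5.000²·sin(360°/6) = 64.95 mm²); Subtracting the remaining from the first: starting from the 15×12.5 cube (187.50 mm²), the 21.5×26.5 cube at (14, 14.5) misses the remaining region (no effect); the r=5 cylinder at (11, 14) partially overlaps it — only the 18.76 mm² overlap (of its 64.95 mm²) is removed, clipping the outline — area = 168.74 mm². So its area = 168.74 mm². Layer 23 (z = 2.3): the cube is present — its section is the full 15×12.5 rectangle (area 187.50 mm²); the 21.5×26.5 cube at (14, 14.5) contributes its full rectangle (area 569.75 mm²); the cylinder at (11, 14) does not reach this height (z outside [2.5, 5.5]); Taking the first minus the rest: starting from the 15×12.5 cube (187.50 mm²), the 21.5×26.5 cube at (14, 14.5) misses the remaining region (no effect) — area = 187.50 mm². So its area = 187.50 mm². Layer 23 is larger (187.50 vs 168.74 mm²).

layer 23 (z = 2.3 mm)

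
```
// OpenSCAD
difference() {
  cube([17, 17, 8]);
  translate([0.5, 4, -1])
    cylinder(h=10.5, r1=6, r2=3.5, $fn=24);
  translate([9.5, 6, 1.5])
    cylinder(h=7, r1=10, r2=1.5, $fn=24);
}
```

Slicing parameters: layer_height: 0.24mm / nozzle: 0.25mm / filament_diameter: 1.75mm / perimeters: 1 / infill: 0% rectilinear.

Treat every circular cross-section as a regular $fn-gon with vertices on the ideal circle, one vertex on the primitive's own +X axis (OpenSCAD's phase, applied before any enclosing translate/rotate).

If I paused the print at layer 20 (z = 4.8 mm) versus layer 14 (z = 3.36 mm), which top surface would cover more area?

layer 20 (z = 4.8 mm)

Layer 20 (z = 4.8): the cube is present — its section is the full 17×17 rectangle (area 289.00 mm²); the cone at (0.5, 4) contributes a regular 24-gon of circumradius 4.619 (interpolated between r1=6 and r2=3.5 at t=0.552) (area = (24/2)·4.619²·sin(360°/24) = 66.26 mm²); the cone at (9.5, 6) (r1=10→r2=1.5) has section circumradius 5.993 here — a regular 24-gon (area = (24/2)·5.993²·sin(360°/24) = 111.54 mm²); After the difference (first − rest): starting from the 17×17 cube (289.00 mm²), the cone at (0.5, 4) partially overlaps it — only the 36.52 mm² overlap (of its 66.26 mm²) is removed, clipping the outline; the cone at (9.5, 6) partially overlaps it — only the 106.97 mm² overlap (of its 111.54 mm²) is removed, clipping the outline — area = 145.50 mm². So its area = 145.50 mm². Layer 14 (z = 3.36): the cube is present — its section is the full 17×17 rectangle (area 289.00 mm²); the cone at (0.5, 4) (r1=6→r2=3.5) has section circumradius 4.962 here — a regular 24-gon (area = (24/2)·4.962²·sin(360°/24) = 76.47 mm²); the cone at (9.5, 6) (r1=10→r2=1.5) has section circumradius 7.741 here — a regular 24-gon (area = (24/2)·7.741²·sin(360°/24) = 186.13 mm²); After the difference (first − rest): starting from the 17×17 cube (289.00 mm²), the cone at (0.5, 4) partially overlaps it — only the 40.86 mm² overlap (of its 76.47 mm²) is removed, clipping the outline; the cone at (9.5, 6) partially overlaps it — only the 155.00 mm² overlap (of its 186.13 mm²) is removed, clipping the outline — area = 93.14 mm². So its area = 93.14 mm². Layer 20 is larger (145.50 vs 93.14 mm²).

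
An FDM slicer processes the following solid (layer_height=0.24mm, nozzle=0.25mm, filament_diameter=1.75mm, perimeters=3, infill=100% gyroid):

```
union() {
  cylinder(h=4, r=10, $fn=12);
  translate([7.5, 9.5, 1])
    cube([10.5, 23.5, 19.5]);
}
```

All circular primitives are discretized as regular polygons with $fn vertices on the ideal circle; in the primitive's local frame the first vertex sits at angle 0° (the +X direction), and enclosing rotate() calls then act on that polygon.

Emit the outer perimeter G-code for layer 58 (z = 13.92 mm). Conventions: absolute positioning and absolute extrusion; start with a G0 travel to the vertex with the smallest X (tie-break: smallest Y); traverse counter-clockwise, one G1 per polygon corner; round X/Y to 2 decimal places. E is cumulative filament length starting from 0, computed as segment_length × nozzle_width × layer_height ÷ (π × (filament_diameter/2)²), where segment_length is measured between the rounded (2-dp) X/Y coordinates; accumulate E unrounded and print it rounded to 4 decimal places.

G0 X7.50 Y9.50 Z13.92
G1 X18.00 Y9.50 E0.2619
G1 X18.00 Y33.00 E0.8481
G1 X7.50 Y33.00 E1.1101
G1 X7.50 Y9.50 E1.6963

At z = 13.92 mm: the cylinder is absent (z outside [0, 4]); the cube at (7.5, 9.5) (footprint 10.5×23.5) is included at this height; Combining (union): only the 10.5×23.5 cube at (7.5, 9.5) is present, so the union is just that shape — 1 connected region. The outline is a single polygon with 4 vertices. Extrusion per mm of travel: 0.25 × 0.24 / (π × 0.875²) = 0.024945. Accumulating E over each segment gives final E = 1.6963.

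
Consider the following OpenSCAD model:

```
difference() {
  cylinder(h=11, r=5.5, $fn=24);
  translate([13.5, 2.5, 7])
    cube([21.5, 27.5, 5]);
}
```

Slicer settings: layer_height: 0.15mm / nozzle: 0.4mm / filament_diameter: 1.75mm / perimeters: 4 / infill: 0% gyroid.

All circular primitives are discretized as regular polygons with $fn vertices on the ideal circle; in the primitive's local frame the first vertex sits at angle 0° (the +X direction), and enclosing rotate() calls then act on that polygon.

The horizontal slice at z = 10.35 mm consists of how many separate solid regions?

1

At z = 10.35 mm: the r=5.5 cylinder contributes a regular 24-gon of circumradius 5.5; the cube at (13.5, 2.5) is present — its section is the full 21.5×27.5 rectangle; After the difference (first − rest): starting from the r=5.5 cylinder, the 21.5×27.5 cube at (13.5, 2.5) misses the remaining region (no effect) — 1 connected region. The result has 1 disconnected region.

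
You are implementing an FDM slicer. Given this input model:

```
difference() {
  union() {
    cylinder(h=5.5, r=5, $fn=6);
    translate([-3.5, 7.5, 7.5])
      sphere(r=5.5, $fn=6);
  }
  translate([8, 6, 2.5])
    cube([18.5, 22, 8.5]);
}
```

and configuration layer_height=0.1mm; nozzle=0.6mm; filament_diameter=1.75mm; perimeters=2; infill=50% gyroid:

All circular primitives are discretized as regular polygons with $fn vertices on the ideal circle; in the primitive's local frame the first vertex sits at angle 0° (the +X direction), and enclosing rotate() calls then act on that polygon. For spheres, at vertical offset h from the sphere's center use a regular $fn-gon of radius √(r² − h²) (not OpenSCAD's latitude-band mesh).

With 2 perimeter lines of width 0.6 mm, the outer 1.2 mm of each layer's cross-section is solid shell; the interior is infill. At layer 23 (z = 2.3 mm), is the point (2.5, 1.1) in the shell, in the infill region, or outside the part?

At z = 2.3 mm: the cylinder: section is a regular 6-gon, circumradius r=5; the r=5.5 sphere at (-3.5, 7.5) contributes a regular 6-gon of circumradius √(5.5²−5.2²) = 1.792; Taking the union: the 2 present regions are separate (no shared area or edge), so areas and boundary lengths simply add and each stays a separate island — 2 connected regions; the cube at (8, 6) does not reach this height (z outside [2.5, 11]); After the difference (first − rest): none of the subtracted shapes is present at this height, so that combined region is unchanged — 2 connected regions. Overall, the cross-section has 2 separate islands. The nearest boundary edge runs (2.50, 4.33)→(5.00, 0.00); distance from the point to it = 1.62 mm. (Shell/infill is judged within the island containing the point — the largest one.) The point is inside the cross-section and 1.62 mm from the nearest boundary — more than the 1.2 mm shell width (2 × 0.6), so it's in the infill interior.

infill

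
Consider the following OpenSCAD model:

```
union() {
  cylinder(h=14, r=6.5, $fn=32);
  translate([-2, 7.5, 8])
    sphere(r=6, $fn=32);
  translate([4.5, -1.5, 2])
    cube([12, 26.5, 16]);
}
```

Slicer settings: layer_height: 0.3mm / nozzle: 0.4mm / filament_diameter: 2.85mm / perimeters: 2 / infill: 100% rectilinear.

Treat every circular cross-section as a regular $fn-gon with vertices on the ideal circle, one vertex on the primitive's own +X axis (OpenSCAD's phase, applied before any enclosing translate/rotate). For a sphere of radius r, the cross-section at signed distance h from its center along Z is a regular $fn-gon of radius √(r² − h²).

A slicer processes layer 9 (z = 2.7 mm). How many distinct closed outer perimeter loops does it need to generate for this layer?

1

At z = 2.7 mm: the r=6.5 cylinder gives a regular 32-gon of circumradius 6.5 (constant along its height); the r=6 sphere at (-2, 7.5) slices to a regular 32-gon of circumradius 2.812 (√(r²−h²) with h=5.3 from center); the 12×26.5 cube at (4.5, -1.5) contributes its full rectangle; Merging all regions: the regions partially overlap (shared area 13.97 mm²), so overlapping operands fuse into one piece — 1 connected region. The result has 1 disconnected region.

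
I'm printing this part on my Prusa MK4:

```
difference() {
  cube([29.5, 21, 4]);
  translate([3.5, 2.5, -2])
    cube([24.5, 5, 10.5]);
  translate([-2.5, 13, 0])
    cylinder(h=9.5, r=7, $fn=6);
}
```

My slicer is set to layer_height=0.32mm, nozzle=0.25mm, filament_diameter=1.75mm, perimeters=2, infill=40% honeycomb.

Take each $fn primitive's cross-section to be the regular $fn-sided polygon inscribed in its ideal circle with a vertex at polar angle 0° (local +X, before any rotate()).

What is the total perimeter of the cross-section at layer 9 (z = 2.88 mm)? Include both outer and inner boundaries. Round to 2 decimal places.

163.88 mm

At z = 2.88 mm: the cube (footprint 29.5×21) is included at this height (perimeter 101.00 mm); the cube at (3.5, 2.5) is present — its section is the full 24.5×5 rectangle (perimeter 59.00 mm); the r=7 cylinder at (-2.5, 13) contributes a regular 6-gon of circumradius 7 (perimeter = 2·6·7.000·sin(180°/6) = 42.00 mm); Taking the first minus the rest: starting from the 29.5×21 cube, the 24.5×5 cube at (3.5, 2.5) lies wholly inside it (removes its full 122.50 mm² and its 59.00 mm outline becomes a hole wall); the r=7 cylinder at (-2.5, 13) partially overlaps it — only the 33.34 mm² overlap (of its 127.31 mm²) is removed, clipping the outline — boundary (outer + 1 inner loop) = 163.88 mm. Overall, the cross-section is one region with 1 hole. Total boundary length (outer + inner) = 163.88 mm.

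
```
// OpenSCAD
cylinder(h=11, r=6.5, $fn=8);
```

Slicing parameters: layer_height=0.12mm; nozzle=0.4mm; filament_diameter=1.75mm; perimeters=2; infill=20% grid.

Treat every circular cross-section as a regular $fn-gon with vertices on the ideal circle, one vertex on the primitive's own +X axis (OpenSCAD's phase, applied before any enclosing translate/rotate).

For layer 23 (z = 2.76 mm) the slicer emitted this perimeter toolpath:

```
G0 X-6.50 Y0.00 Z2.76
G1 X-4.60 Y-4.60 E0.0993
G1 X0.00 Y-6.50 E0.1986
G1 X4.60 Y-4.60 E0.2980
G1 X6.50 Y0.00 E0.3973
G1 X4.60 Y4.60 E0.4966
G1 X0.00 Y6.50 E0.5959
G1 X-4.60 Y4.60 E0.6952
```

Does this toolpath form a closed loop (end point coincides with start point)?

no

Start point (G0): (-6.50, 0.00). End point (last G1): the path does not return to the start — open.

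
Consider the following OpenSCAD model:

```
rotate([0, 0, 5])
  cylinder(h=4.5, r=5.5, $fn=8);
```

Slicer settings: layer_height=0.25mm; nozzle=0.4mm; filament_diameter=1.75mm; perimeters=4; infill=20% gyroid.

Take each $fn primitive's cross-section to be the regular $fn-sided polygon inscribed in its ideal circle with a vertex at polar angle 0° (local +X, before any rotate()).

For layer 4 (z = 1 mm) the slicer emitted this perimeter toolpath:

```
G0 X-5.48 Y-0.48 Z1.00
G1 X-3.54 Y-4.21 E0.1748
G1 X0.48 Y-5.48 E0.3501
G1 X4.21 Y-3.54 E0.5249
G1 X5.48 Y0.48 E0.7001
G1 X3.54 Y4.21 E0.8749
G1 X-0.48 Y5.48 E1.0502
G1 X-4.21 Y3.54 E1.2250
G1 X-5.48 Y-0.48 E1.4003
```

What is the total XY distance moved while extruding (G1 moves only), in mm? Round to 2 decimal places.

33.68 mm

Sum the Euclidean lengths of each G1 segment: total = 33.68 mm.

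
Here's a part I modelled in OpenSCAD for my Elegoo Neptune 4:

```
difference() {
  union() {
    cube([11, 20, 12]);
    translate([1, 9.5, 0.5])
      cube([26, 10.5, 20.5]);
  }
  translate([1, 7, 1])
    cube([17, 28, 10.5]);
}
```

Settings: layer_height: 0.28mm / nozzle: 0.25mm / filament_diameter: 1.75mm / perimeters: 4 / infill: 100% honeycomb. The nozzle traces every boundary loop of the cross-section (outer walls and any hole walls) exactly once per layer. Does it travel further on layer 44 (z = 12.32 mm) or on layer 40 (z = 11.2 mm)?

layer 40 (z = 11.2 mm)

Layer 44 (z = 12.32): the cube does not reach this height (z outside [0, 12]); the 26×10.5 cube at (1, 9.5) contributes its full rectangle (perimeter 73.00 mm); Merging all regions: only the 26×10.5 cube at (1, 9.5) is present, so the union is just that shape — boundary = 73.00 mm; the cube at (1, 7) is not intersected at this z (z outside [1, 11.5]); Taking the first minus the rest: none of the subtracted shapes is present at this height, so that combined region is unchanged — boundary = 73.00 mm. So its perimeter = 73.00 mm. Layer 40 (z = 11.2): the cube is present — its section is the full 11×20 rectangle (perimeter 62.00 mm); the cube at (1, 9.5) (footprint 26×10.5) is included at this height (perimeter 73.00 mm); Taking the union: the regions partially overlap (shared area 105.00 mm²), so the edge portions inside another operand are dropped and the merged outline is re-measured after clipping — boundary = 94.00 mm; the cube at (1, 7) (footprint 17×28) is included at this height (perimeter 90.00 mm); After the difference (first − rest): starting from the result so far, the 17×28 cube at (1, 7) partially overlaps it — only the 203.50 mm² overlap (of its 476.00 mm²) is removed, clipping the outline — boundary = 101.00 mm. So its perimeter = 101.00 mm. Layer 40 is larger (101.00 vs 73.00 mm).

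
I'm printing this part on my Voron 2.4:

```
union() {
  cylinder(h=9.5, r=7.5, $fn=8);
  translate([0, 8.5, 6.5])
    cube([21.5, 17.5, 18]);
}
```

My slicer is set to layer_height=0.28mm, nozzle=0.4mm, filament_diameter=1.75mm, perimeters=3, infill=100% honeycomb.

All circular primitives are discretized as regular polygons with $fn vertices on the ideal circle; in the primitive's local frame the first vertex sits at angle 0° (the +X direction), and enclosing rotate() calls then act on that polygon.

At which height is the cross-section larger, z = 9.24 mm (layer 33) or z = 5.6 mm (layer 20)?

Layer 33 (z = 9.24): the r=7.5 cylinder gives a regular 8-gon of circumradius 7.5 (constant along its height) (area = (8/2)·7.500²·sin(360°/8) = 159.10 mm²); the cube at (0, 8.5) (footprint 21.5×17.5) is included at this height (area 376.25 mm²); Merging all regions: the 2 present regions are separate (no shared area or edge), so areas and boundary lengths simply add and each stays a separate island — area = 535.35 mm². So its area = 535.35 mm². Layer 20 (z = 5.6): the r=7.5 cylinder gives a regular 8-gon of circumradius 7.5 (constant along its height) (area = (8/2)·7.500²·sin(360°/8) = 159.10 mm²); the cube at (0, 8.5) is not intersected at this z (z outside [6.5, 24.5]); Combining (union): only the r=7.5 cylinder is present, so the union is just that shape — area = 159.10 mm². So its area = 159.10 mm². Layer 33 is larger (535.35 vs 159.10 mm²).

layer 33 (z = 9.24 mm)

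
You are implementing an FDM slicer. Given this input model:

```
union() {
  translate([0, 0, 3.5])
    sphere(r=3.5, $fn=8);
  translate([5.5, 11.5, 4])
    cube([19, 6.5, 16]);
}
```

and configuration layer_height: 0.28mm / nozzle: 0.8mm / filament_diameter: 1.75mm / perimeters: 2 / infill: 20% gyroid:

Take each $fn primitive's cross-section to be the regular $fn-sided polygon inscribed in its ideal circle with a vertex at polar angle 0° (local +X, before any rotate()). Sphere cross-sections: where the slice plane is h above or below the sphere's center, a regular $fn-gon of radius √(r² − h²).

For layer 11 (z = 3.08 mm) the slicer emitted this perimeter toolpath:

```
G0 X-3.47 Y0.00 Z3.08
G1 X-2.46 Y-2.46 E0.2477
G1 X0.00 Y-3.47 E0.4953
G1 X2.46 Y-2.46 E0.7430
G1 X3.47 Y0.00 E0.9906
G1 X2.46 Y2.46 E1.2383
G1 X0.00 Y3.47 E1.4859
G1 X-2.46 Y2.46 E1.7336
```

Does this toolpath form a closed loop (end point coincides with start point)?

no

Start point (G0): (-3.47, 0.00). End point (last G1): the path does not return to the start — open.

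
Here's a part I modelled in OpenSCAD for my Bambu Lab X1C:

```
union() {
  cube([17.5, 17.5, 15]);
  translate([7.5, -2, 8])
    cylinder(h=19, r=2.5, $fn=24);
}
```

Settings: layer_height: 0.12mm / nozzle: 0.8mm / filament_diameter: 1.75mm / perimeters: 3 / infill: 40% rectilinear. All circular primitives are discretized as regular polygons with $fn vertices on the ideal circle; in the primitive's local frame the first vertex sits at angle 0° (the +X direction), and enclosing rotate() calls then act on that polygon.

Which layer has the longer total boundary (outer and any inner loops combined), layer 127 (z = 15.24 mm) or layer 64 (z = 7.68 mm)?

layer 64 (z = 7.68 mm)

Layer 127 (z = 15.24): the cube does not reach this height (z outside [0, 15]); the r=2.5 cylinder at (7.5, -2) gives a regular 24-gon of circumradius 2.5 (constant along its height) (perimeter = 2·24·2.500·sin(180°/24) = 15.66 mm); Merging all regions: only the r=2.5 cylinder at (7.5, -2) is present, so the union is just that shape — boundary = 15.66 mm. So its perimeter = 15.66 mm. Layer 64 (z = 7.68): the cube (footprint 17.5×17.5) is included at this height (perimeter 70.00 mm); the cylinder at (7.5, -2) is absent (z outside [8, 27]); Combining (union): only the 17.5×17.5 cube is present, so the union is just that shape — boundary = 70.00 mm. So its perimeter = 70.00 mm. Layer 64 is larger (70.00 vs 15.66 mm).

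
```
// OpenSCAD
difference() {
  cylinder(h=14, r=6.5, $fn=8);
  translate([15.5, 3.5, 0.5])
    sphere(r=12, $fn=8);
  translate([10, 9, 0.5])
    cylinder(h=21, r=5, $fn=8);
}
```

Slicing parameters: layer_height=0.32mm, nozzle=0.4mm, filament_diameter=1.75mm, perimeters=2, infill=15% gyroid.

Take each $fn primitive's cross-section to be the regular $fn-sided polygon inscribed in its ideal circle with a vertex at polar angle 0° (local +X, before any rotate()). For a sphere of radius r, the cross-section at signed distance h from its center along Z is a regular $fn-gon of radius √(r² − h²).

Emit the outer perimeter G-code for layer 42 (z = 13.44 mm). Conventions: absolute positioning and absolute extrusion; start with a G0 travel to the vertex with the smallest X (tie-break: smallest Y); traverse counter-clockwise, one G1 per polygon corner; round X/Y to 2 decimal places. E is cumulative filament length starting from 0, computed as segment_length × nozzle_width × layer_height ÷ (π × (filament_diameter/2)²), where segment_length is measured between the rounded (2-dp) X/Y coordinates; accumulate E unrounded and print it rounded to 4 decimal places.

G0 X-6.50 Y0.00 Z13.44
G1 X-4.60 Y-4.60 E0.2649
G1 X0.00 Y-6.50 E0.5297
G1 X4.60 Y-4.60 E0.7946
G1 X6.50 Y0.00 E1.0594
G1 X4.60 Y4.60 E1.3243
G1 X0.00 Y6.50 E1.5891
G1 X-4.60 Y4.60 E1.8540
G1 X-6.50 Y0.00 E2.1188

At z = 13.44 mm: the cylinder: section is a regular 8-gon, circumradius r=6.5; the sphere at (15.5, 3.5) is not intersected at this z (|z−center|=12.940 > r=12); the r=5 cylinder at (10, 9) gives a regular 8-gon of circumradius 5 (constant along its height); Taking the first minus the rest: starting from the r=6.5 cylinder, the r=5 cylinder at (10, 9) misses the remaining region (no effect) — 1 connected region. The outline is a single polygon with 8 vertices. Extrusion per mm of travel: 0.4 × 0.32 / (π × 0.875²) = 0.053216. Accumulating E over each segment gives final E = 2.1188.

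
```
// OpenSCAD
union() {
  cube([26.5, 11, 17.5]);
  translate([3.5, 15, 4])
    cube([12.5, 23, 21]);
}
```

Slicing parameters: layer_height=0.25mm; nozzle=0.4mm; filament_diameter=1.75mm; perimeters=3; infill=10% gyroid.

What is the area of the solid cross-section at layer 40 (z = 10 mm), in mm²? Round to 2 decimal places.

579.00 mm²

At z = 10 mm: the cube is present — its section is the full 26.5×11 rectangle (area 291.50 mm²); the cube at (3.5, 15) (footprint 12.5×23) is included at this height (area 287.50 mm²); Merging all regions: the 2 present regions are separate (no shared area or edge), so areas and boundary lengths simply add and each stays a separate island — area = 579.00 mm². Overall, the cross-section has 2 separate islands. Net area = 579.00 mm².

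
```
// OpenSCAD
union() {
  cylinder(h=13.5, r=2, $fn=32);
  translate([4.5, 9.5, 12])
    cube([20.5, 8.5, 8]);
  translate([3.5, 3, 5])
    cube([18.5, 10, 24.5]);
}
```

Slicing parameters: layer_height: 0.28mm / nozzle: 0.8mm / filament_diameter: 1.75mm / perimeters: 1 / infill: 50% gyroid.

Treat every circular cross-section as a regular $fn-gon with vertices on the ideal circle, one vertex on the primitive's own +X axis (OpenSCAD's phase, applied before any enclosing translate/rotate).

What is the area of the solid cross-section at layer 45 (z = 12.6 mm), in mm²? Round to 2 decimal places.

310.49 mm²

At z = 12.6 mm: the cylinder: section is a regular 32-gon, circumradius r=2 (area = (32/2)·2.000²·sin(360°/32) = 12.49 mm²); the cube at (4.5, 9.5) is present — its section is the full 20.5×8.5 rectangle (area 174.25 mm²); the cube at (3.5, 3) (footprint 18.5×10) is included at this height (area 185.00 mm²); Combining (union): the regions partially overlap — summed areas 371.74 mm² minus the doubly-counted overlap 61.25 mm² gives 310.49 mm² — area = 310.49 mm². Overall, the cross-section has 2 separate islands. Net area = 310.49 mm².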